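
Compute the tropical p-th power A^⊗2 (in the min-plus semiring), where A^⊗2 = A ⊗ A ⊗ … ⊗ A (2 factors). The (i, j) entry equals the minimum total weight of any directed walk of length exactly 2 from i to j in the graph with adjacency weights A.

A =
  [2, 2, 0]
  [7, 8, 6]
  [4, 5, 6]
A^⊗2 =
  [4, 4, 2]
  [9, 9, 7]
  [6, 6, 4]

Each entry (A^⊗2)_ij equals the minimum over all length-2 walks i = v_0 → v_1 → … → v_2 = j of Σ_t A[v_t][v_{t+1}]. For example, for (i, j) = (0, 2) we minimise over 3 possible intermediate vertex sequences; the minimum is 2, attained along the walk 0 → 0 → 2.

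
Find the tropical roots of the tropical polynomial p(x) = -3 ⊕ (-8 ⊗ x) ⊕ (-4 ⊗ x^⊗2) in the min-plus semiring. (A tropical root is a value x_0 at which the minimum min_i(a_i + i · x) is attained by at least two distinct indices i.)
Roots: {-4, 5}

Each tropical root is a break point of the lower envelope of the lines y = a_i + i · x (there are 3 lines, with slopes 0, 1, ..., 2). Only the lines that attain the minimum somewhere contribute to roots; other lines are dominated. Here the surviving (envelope) indices are i = 2, i = 1, i = 0.
Intersections between consecutive envelope lines give the roots: for adjacent envelope indices i < j the intersection is x = (a_i − a_j) / (j − i). Reading off the sorted break points: {-4, 5}.
Verification: at each break x_0, at least two indices attain the minimum of min_i(a_i + i · x_0).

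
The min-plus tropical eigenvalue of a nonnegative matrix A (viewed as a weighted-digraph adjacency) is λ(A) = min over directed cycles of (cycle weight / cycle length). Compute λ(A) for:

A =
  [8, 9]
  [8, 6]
λ(A) = 6

Enumerate directed cycles and compute their means (weight / length). Sample:
  cycle 0 → 0: weight = 8, length = 1, mean = 8/1 ≈ 8.000
  cycle 1 → 1: weight = 6, length = 1, mean = 6/1 ≈ 6.000
  cycle 0 → 1 → 0: weight = 17, length = 2, mean = 17/2 ≈ 8.500
  cycle 1 → 0 → 1: weight = 17, length = 2, mean = 17/2 ≈ 8.500
Minimum mean = 6.000, attained e.g. along the cycle 1 → 1 with weight 6 and length 1. So λ(A) = 6/1 = 6.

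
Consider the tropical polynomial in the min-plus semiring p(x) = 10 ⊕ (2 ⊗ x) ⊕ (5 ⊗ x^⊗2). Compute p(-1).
p(-1) = 1

A tropical monomial a ⊗ x^⊗i evaluates to a + i · x. Evaluating each term at x = -1:
  Term 0 contributes 10 + 0 · -1 = 10
  Term 1 contributes 2 + 1 · -1 = 1
  Term 2 contributes 5 + 2 · -1 = 3
p(-1) = ⊕ of these = min[10, 1, 3] = 1.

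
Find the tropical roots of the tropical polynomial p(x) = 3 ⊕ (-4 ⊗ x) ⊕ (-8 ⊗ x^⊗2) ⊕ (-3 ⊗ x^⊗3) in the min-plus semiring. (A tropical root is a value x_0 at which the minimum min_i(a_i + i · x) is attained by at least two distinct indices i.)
Roots: {-5, 4, 7}

Each tropical root is a break point of the lower envelope of the lines y = a_i + i · x (there are 4 lines, with slopes 0, 1, ..., 3). Only the lines that attain the minimum somewhere contribute to roots; other lines are dominated. Here the surviving (envelope) indices are i = 3, i = 2, i = 1, i = 0.
Intersections between consecutive envelope lines give the roots: for adjacent envelope indices i < j the intersection is x = (a_i − a_j) / (j − i). Reading off the sorted break points: {-5, 4, 7}.
Verification: at each break x_0, at least two indices attain the minimum of min_i(a_i + i · x_0).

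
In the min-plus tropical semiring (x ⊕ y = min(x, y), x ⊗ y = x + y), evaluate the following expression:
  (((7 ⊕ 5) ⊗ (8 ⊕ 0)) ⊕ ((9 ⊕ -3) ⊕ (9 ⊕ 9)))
(((7 ⊕ 5) ⊗ (8 ⊕ 0)) ⊕ ((9 ⊕ -3) ⊕ (9 ⊕ 9))) = -3

Expand innermost to outermost. Recall ⊕ takes the minimum of its arguments and ⊗ takes their sum. Working out the expression (((7 ⊕ 5) ⊗ (8 ⊕ 0)) ⊕ ((9 ⊕ -3) ⊕ (9 ⊕ 9))) gives -3.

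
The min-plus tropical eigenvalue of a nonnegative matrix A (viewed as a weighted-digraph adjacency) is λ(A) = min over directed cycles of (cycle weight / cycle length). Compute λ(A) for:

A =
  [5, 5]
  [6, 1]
λ(A) = 1

Enumerate directed cycles and compute their means (weight / length). Sample:
  cycle 0 → 0: weight = 5, length = 1, mean = 5/1 ≈ 5.000
  cycle 1 → 1: weight = 1, length = 1, mean = 1/1 ≈ 1.000
  cycle 0 → 1 → 0: weight = 11, length = 2, mean = 11/2 ≈ 5.500
  cycle 1 → 0 → 1: weight = 11, length = 2, mean = 11/2 ≈ 5.500
Minimum mean = 1.000, attained e.g. along the cycle 1 → 1 with weight 1 and length 1. So λ(A) = 1/1 = 1.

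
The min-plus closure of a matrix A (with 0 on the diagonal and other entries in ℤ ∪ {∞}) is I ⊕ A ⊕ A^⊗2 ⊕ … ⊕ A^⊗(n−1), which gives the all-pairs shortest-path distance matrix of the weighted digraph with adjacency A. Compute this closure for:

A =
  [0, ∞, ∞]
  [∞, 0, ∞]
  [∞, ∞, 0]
Closure =
  [0, ∞, ∞]
  [∞, 0, ∞]
  [∞, ∞, 0]

This is the Floyd-Warshall all-pairs shortest-path computation. For each intermediate vertex k = 0, 1, …, 2, update dist[i][j] ← min(dist[i][j], dist[i][k] + dist[k][j]). The final matrix gives, for each (i, j), the minimum total weight of any directed path from i to j (possibly empty when i = j).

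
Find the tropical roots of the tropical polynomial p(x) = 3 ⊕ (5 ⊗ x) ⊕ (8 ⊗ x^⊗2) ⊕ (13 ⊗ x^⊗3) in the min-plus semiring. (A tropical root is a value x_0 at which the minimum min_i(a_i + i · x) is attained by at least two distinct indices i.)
Roots: {-5, -3, -2}

Each tropical root is a break point of the lower envelope of the lines y = a_i + i · x (there are 4 lines, with slopes 0, 1, ..., 3). Only the lines that attain the minimum somewhere contribute to roots; other lines are dominated. Here the surviving (envelope) indices are i = 3, i = 2, i = 1, i = 0.
Intersections between consecutive envelope lines give the roots: for adjacent envelope indices i < j the intersection is x = (a_i − a_j) / (j − i). Reading off the sorted break points: {-5, -3, -2}.
Verification: at each break x_0, at least two indices attain the minimum of min_i(a_i + i · x_0).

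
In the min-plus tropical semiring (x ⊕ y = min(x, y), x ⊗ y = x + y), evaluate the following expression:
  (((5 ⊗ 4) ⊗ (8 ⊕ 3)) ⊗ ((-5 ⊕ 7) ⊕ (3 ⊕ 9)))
(((5 ⊗ 4) ⊗ (8 ⊕ 3)) ⊗ ((-5 ⊕ 7) ⊕ (3 ⊕ 9))) = 7

Expand innermost to outermost. Recall ⊕ takes the minimum of its arguments and ⊗ takes their sum. Working out the expression (((5 ⊗ 4) ⊗ (8 ⊕ 3)) ⊗ ((-5 ⊕ 7) ⊕ (3 ⊕ 9))) gives 7.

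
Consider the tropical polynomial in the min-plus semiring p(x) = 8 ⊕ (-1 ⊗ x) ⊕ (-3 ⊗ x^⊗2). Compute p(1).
p(1) = -1

A tropical monomial a ⊗ x^⊗i evaluates to a + i · x. Evaluating each term at x = 1:
  Term 0 contributes 8 + 0 · 1 = 8
  Term 1 contributes -1 + 1 · 1 = 0
  Term 2 contributes -3 + 2 · 1 = -1
p(1) = ⊕ of these = min[8, 0, -1] = -1.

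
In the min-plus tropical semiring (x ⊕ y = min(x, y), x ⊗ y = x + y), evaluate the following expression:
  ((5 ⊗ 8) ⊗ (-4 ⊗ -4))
((5 ⊗ 8) ⊗ (-4 ⊗ -4)) = 5

Expand innermost to outermost. Recall ⊕ takes the minimum of its arguments and ⊗ takes their sum. Working out the expression ((5 ⊗ 8) ⊗ (-4 ⊗ -4)) gives 5.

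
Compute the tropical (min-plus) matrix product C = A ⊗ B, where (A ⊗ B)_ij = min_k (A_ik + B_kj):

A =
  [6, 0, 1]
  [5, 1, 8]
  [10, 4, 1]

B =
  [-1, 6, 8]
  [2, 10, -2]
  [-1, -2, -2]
A ⊗ B =
  [0, -1, -2]
  [3, 6, -1]
  [0, -1, -1]

Apply the min-plus product entry-by-entry:
  C[0][0] = min over k of (A[0][0] + B[0][0] = 6 + -1 = 5, A[0][1] + B[1][0] = 0 + 2 = 2, A[0][2] + B[2][0] = 1 + -1 = 0) = 0 (attained at k = 2)
  C[0][1] = min over k of (A[0][0] + B[0][1] = 6 + 6 = 12, A[0][1] + B[1][1] = 0 + 10 = 10, A[0][2] + B[2][1] = 1 + -2 = -1) = -1 (attained at k = 2)
  C[0][2] = min over k of (A[0][0] + B[0][2] = 6 + 8 = 14, A[0][1] + B[1][2] = 0 + -2 = -2, A[0][2] + B[2][2] = 1 + -2 = -1) = -2 (attained at k = 1)
  C[1][0] = min over k of (A[1][0] + B[0][0] = 5 + -1 = 4, A[1][1] + B[1][0] = 1 + 2 = 3, A[1][2] + B[2][0] = 8 + -1 = 7) = 3 (attained at k = 1)
  C[1][1] = min over k of (A[1][0] + B[0][1] = 5 + 6 = 11, A[1][1] + B[1][1] = 1 + 10 = 11, A[1][2] + B[2][1] = 8 + -2 = 6) = 6 (attained at k = 2)
  C[1][2] = min over k of (A[1][0] + B[0][2] = 5 + 8 = 13, A[1][1] + B[1][2] = 1 + -2 = -1, A[1][2] + B[2][2] = 8 + -2 = 6) = -1 (attained at k = 1)
  C[2][0] = min over k of (A[2][0] + B[0][0] = 10 + -1 = 9, A[2][1] + B[1][0] = 4 + 2 = 6, A[2][2] + B[2][0] = 1 + -1 = 0) = 0 (attained at k = 2)
  C[2][1] = min over k of (A[2][0] + B[0][1] = 10 + 6 = 16, A[2][1] + B[1][1] = 4 + 10 = 14, A[2][2] + B[2][1] = 1 + -2 = -1) = -1 (attained at k = 2)
  C[2][2] = min over k of (A[2][0] + B[0][2] = 10 + 8 = 18, A[2][1] + B[1][2] = 4 + -2 = 2, A[2][2] + B[2][2] = 1 + -2 = -1) = -1 (attained at k = 2)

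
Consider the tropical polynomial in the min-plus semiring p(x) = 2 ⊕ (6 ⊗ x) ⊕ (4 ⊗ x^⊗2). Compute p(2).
p(2) = 2

A tropical monomial a ⊗ x^⊗i evaluates to a + i · x. Evaluating each term at x = 2:
  Term 0 contributes 2 + 0 · 2 = 2
  Term 1 contributes 6 + 1 · 2 = 8
  Term 2 contributes 4 + 2 · 2 = 8
p(2) = ⊕ of these = min[2, 8, 8] = 2.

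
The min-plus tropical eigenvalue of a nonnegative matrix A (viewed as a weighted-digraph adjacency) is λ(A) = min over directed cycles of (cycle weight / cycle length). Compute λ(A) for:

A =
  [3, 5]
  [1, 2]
λ(A) = 2

Enumerate directed cycles and compute their means (weight / length). Sample:
  cycle 0 → 0: weight = 3, length = 1, mean = 3/1 ≈ 3.000
  cycle 1 → 1: weight = 2, length = 1, mean = 2/1 ≈ 2.000
  cycle 0 → 1 → 0: weight = 6, length = 2, mean = 6/2 ≈ 3.000
  cycle 1 → 0 → 1: weight = 6, length = 2, mean = 6/2 ≈ 3.000
Minimum mean = 2.000, attained e.g. along the cycle 1 → 1 with weight 2 and length 1. So λ(A) = 2/1 = 2.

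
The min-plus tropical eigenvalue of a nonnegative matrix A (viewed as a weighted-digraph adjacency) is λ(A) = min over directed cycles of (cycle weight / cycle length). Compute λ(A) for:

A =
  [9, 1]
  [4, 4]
λ(A) = 5/2

Enumerate directed cycles and compute their means (weight / length). Sample:
  cycle 0 → 0: weight = 9, length = 1, mean = 9/1 ≈ 9.000
  cycle 1 → 1: weight = 4, length = 1, mean = 4/1 ≈ 4.000
  cycle 0 → 1 → 0: weight = 5, length = 2, mean = 5/2 ≈ 2.500
  cycle 1 → 0 → 1: weight = 5, length = 2, mean = 5/2 ≈ 2.500
Minimum mean = 2.500, attained e.g. along the cycle 0 → 1 → 0 with weight 5 and length 2. So λ(A) = 5/2 = 5/2.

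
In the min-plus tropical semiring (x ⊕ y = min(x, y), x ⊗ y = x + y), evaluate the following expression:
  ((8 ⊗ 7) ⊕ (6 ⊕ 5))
((8 ⊗ 7) ⊕ (6 ⊕ 5)) = 5

Expand innermost to outermost. Recall ⊕ takes the minimum of its arguments and ⊗ takes their sum. Working out the expression ((8 ⊗ 7) ⊕ (6 ⊕ 5)) gives 5.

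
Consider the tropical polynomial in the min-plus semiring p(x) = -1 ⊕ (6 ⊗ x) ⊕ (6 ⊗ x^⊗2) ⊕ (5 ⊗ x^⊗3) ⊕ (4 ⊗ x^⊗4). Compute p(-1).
p(-1) = -1

A tropical monomial a ⊗ x^⊗i evaluates to a + i · x. Evaluating each term at x = -1:
  Term 0 contributes -1 + 0 · -1 = -1
  Term 1 contributes 6 + 1 · -1 = 5
  Term 2 contributes 6 + 2 · -1 = 4
  Term 3 contributes 5 + 3 · -1 = 2
  Term 4 contributes 4 + 4 · -1 = 0
p(-1) = ⊕ of these = min[-1, 5, 4, 2, 0] = -1.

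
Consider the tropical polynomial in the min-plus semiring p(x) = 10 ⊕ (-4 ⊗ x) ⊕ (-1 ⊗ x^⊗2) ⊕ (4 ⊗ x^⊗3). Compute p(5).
p(5) = 1

A tropical monomial a ⊗ x^⊗i evaluates to a + i · x. Evaluating each term at x = 5:
  Term 0 contributes 10 + 0 · 5 = 10
  Term 1 contributes -4 + 1 · 5 = 1
  Term 2 contributes -1 + 2 · 5 = 9
  Term 3 contributes 4 + 3 · 5 = 19
p(5) = ⊕ of these = min[10, 1, 9, 19] = 1.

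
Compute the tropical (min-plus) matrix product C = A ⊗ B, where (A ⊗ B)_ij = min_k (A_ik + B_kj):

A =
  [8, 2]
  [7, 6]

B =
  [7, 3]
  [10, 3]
A ⊗ B =
  [12, 5]
  [14, 9]

Apply the min-plus product entry-by-entry:
  C[0][0] = min over k of (A[0][0] + B[0][0] = 8 + 7 = 15, A[0][1] + B[1][0] = 2 + 10 = 12) = 12 (attained at k = 1)
  C[0][1] = min over k of (A[0][0] + B[0][1] = 8 + 3 = 11, A[0][1] + B[1][1] = 2 + 3 = 5) = 5 (attained at k = 1)
  C[1][0] = min over k of (A[1][0] + B[0][0] = 7 + 7 = 14, A[1][1] + B[1][0] = 6 + 10 = 16) = 14 (attained at k = 0)
  C[1][1] = min over k of (A[1][0] + B[0][1] = 7 + 3 = 10, A[1][1] + B[1][1] = 6 + 3 = 9) = 9 (attained at k = 1)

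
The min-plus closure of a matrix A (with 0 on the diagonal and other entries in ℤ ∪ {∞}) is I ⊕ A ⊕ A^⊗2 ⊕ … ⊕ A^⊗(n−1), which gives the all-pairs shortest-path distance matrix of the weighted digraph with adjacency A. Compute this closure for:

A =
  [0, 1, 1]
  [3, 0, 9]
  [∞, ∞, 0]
Closure =
  [0, 1, 1]
  [3, 0, 4]
  [∞, ∞, 0]

This is the Floyd-Warshall all-pairs shortest-path computation. For each intermediate vertex k = 0, 1, …, 2, update dist[i][j] ← min(dist[i][j], dist[i][k] + dist[k][j]). The final matrix gives, for each (i, j), the minimum total weight of any directed path from i to j (possibly empty when i = j).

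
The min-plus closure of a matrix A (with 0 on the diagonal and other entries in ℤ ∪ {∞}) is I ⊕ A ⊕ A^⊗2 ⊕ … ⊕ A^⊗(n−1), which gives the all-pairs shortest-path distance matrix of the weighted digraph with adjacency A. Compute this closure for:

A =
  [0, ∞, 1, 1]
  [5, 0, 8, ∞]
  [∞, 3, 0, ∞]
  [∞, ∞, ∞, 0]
Closure =
  [0, 4, 1, 1]
  [5, 0, 6, 6]
  [8, 3, 0, 9]
  [∞, ∞, ∞, 0]

This is the Floyd-Warshall all-pairs shortest-path computation. For each intermediate vertex k = 0, 1, …, 3, update dist[i][j] ← min(dist[i][j], dist[i][k] + dist[k][j]). The final matrix gives, for each (i, j), the minimum total weight of any directed path from i to j (possibly empty when i = j).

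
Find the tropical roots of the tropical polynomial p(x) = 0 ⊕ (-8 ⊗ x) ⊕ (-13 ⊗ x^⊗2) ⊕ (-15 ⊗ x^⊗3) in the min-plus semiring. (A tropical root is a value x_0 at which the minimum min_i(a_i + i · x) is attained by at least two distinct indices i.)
Roots: {2, 5, 8}

Each tropical root is a break point of the lower envelope of the lines y = a_i + i · x (there are 4 lines, with slopes 0, 1, ..., 3). Only the lines that attain the minimum somewhere contribute to roots; other lines are dominated. Here the surviving (envelope) indices are i = 3, i = 2, i = 1, i = 0.
Intersections between consecutive envelope lines give the roots: for adjacent envelope indices i < j the intersection is x = (a_i − a_j) / (j − i). Reading off the sorted break points: {2, 5, 8}.
Verification: at each break x_0, at least two indices attain the minimum of min_i(a_i + i · x_0).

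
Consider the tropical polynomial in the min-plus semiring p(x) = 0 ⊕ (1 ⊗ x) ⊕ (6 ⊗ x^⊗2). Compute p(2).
p(2) = 0

A tropical monomial a ⊗ x^⊗i evaluates to a + i · x. Evaluating each term at x = 2:
  Term 0 contributes 0 + 0 · 2 = 0
  Term 1 contributes 1 + 1 · 2 = 3
  Term 2 contributes 6 + 2 · 2 = 10
p(2) = ⊕ of these = min[0, 3, 10] = 0.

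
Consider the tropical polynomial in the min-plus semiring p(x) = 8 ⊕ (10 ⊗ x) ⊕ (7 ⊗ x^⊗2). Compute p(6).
p(6) = 8

A tropical monomial a ⊗ x^⊗i evaluates to a + i · x. Evaluating each term at x = 6:
  Term 0 contributes 8 + 0 · 6 = 8
  Term 1 contributes 10 + 1 · 6 = 16
  Term 2 contributes 7 + 2 · 6 = 19
p(6) = ⊕ of these = min[8, 16, 19] = 8.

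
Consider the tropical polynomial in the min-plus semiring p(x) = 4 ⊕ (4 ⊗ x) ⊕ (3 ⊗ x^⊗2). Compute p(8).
p(8) = 4

A tropical monomial a ⊗ x^⊗i evaluates to a + i · x. Evaluating each term at x = 8:
  Term 0 contributes 4 + 0 · 8 = 4
  Term 1 contributes 4 + 1 · 8 = 12
  Term 2 contributes 3 + 2 · 8 = 19
p(8) = ⊕ of these = min[4, 12, 19] = 4.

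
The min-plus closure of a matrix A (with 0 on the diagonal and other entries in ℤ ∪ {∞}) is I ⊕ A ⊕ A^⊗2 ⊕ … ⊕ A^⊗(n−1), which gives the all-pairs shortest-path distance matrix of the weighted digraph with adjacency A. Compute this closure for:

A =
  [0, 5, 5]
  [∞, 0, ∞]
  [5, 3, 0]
Closure =
  [0, 5, 5]
  [∞, 0, ∞]
  [5, 3, 0]

This is the Floyd-Warshall all-pairs shortest-path computation. For each intermediate vertex k = 0, 1, …, 2, update dist[i][j] ← min(dist[i][j], dist[i][k] + dist[k][j]). The final matrix gives, for each (i, j), the minimum total weight of any directed path from i to j (possibly empty when i = j).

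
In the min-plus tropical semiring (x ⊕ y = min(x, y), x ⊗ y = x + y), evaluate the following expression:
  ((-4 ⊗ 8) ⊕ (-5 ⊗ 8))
((-4 ⊗ 8) ⊕ (-5 ⊗ 8)) = 3

Expand innermost to outermost. Recall ⊕ takes the minimum of its arguments and ⊗ takes their sum. Working out the expression ((-4 ⊗ 8) ⊕ (-5 ⊗ 8)) gives 3.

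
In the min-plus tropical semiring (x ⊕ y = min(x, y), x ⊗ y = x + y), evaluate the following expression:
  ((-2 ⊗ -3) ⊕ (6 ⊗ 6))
((-2 ⊗ -3) ⊕ (6 ⊗ 6)) = -5

Expand innermost to outermost. Recall ⊕ takes the minimum of its arguments and ⊗ takes their sum. Working out the expression ((-2 ⊗ -3) ⊕ (6 ⊗ 6)) gives -5.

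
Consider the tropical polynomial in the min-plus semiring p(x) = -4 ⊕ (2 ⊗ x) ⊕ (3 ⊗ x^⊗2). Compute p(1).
p(1) = -4

A tropical monomial a ⊗ x^⊗i evaluates to a + i · x. Evaluating each term at x = 1:
  Term 0 contributes -4 + 0 · 1 = -4
  Term 1 contributes 2 + 1 · 1 = 3
  Term 2 contributes 3 + 2 · 1 = 5
p(1) = ⊕ of these = min[-4, 3, 5] = -4.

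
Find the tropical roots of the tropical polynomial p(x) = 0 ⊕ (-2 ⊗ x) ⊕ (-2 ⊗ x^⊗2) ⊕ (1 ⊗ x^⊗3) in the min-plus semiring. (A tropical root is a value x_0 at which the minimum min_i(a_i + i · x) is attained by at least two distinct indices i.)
Roots: {-3, 0, 2}

Each tropical root is a break point of the lower envelope of the lines y = a_i + i · x (there are 4 lines, with slopes 0, 1, ..., 3). Only the lines that attain the minimum somewhere contribute to roots; other lines are dominated. Here the surviving (envelope) indices are i = 3, i = 2, i = 1, i = 0.
Intersections between consecutive envelope lines give the roots: for adjacent envelope indices i < j the intersection is x = (a_i − a_j) / (j − i). Reading off the sorted break points: {-3, 0, 2}.
Verification: at each break x_0, at least two indices attain the minimum of min_i(a_i + i · x_0).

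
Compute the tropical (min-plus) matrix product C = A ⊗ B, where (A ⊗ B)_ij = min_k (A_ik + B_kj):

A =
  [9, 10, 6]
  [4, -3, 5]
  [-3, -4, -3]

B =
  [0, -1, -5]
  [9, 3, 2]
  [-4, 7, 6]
A ⊗ B =
  [2, 8, 4]
  [1, 0, -1]
  [-7, -4, -8]

Apply the min-plus product entry-by-entry:
  C[0][0] = min over k of (A[0][0] + B[0][0] = 9 + 0 = 9, A[0][1] + B[1][0] = 10 + 9 = 19, A[0][2] + B[2][0] = 6 + -4 = 2) = 2 (attained at k = 2)
  C[0][1] = min over k of (A[0][0] + B[0][1] = 9 + -1 = 8, A[0][1] + B[1][1] = 10 + 3 = 13, A[0][2] + B[2][1] = 6 + 7 = 13) = 8 (attained at k = 0)
  C[0][2] = min over k of (A[0][0] + B[0][2] = 9 + -5 = 4, A[0][1] + B[1][2] = 10 + 2 = 12, A[0][2] + B[2][2] = 6 + 6 = 12) = 4 (attained at k = 0)
  C[1][0] = min over k of (A[1][0] + B[0][0] = 4 + 0 = 4, A[1][1] + B[1][0] = -3 + 9 = 6, A[1][2] + B[2][0] = 5 + -4 = 1) = 1 (attained at k = 2)
  C[1][1] = min over k of (A[1][0] + B[0][1] = 4 + -1 = 3, A[1][1] + B[1][1] = -3 + 3 = 0, A[1][2] + B[2][1] = 5 + 7 = 12) = 0 (attained at k = 1)
  C[1][2] = min over k of (A[1][0] + B[0][2] = 4 + -5 = -1, A[1][1] + B[1][2] = -3 + 2 = -1, A[1][2] + B[2][2] = 5 + 6 = 11) = -1 (attained at k = 0)
  C[2][0] = min over k of (A[2][0] + B[0][0] = -3 + 0 = -3, A[2][1] + B[1][0] = -4 + 9 = 5, A[2][2] + B[2][0] = -3 + -4 = -7) = -7 (attained at k = 2)
  C[2][1] = min over k of (A[2][0] + B[0][1] = -3 + -1 = -4, A[2][1] + B[1][1] = -4 + 3 = -1, A[2][2] + B[2][1] = -3 + 7 = 4) = -4 (attained at k = 0)
  C[2][2] = min over k of (A[2][0] + B[0][2] = -3 + -5 = -8, A[2][1] + B[1][2] = -4 + 2 = -2, A[2][2] + B[2][2] = -3 + 6 = 3) = -8 (attained at k = 0)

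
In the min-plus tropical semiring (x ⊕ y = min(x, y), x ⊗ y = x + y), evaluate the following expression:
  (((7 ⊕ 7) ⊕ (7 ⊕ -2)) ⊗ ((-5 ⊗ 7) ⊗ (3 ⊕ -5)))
(((7 ⊕ 7) ⊕ (7 ⊕ -2)) ⊗ ((-5 ⊗ 7) ⊗ (3 ⊕ -5))) = -5

Expand innermost to outermost. Recall ⊕ takes the minimum of its arguments and ⊗ takes their sum. Working out the expression (((7 ⊕ 7) ⊕ (7 ⊕ -2)) ⊗ ((-5 ⊗ 7) ⊗ (3 ⊕ -5))) gives -5.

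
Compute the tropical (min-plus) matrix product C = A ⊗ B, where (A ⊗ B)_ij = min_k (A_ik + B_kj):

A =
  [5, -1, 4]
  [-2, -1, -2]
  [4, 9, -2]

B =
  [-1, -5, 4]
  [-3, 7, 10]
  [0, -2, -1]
A ⊗ B =
  [-4, 0, 3]
  [-4, -7, -3]
  [-2, -4, -3]

Apply the min-plus product entry-by-entry:
  C[0][0] = min over k of (A[0][0] + B[0][0] = 5 + -1 = 4, A[0][1] + B[1][0] = -1 + -3 = -4, A[0][2] + B[2][0] = 4 + 0 = 4) = -4 (attained at k = 1)
  C[0][1] = min over k of (A[0][0] + B[0][1] = 5 + -5 = 0, A[0][1] + B[1][1] = -1 + 7 = 6, A[0][2] + B[2][1] = 4 + -2 = 2) = 0 (attained at k = 0)
  C[0][2] = min over k of (A[0][0] + B[0][2] = 5 + 4 = 9, A[0][1] + B[1][2] = -1 + 10 = 9, A[0][2] + B[2][2] = 4 + -1 = 3) = 3 (attained at k = 2)
  C[1][0] = min over k of (A[1][0] + B[0][0] = -2 + -1 = -3, A[1][1] + B[1][0] = -1 + -3 = -4, A[1][2] + B[2][0] = -2 + 0 = -2) = -4 (attained at k = 1)
  C[1][1] = min over k of (A[1][0] + B[0][1] = -2 + -5 = -7, A[1][1] + B[1][1] = -1 + 7 = 6, A[1][2] + B[2][1] = -2 + -2 = -4) = -7 (attained at k = 0)
  C[1][2] = min over k of (A[1][0] + B[0][2] = -2 + 4 = 2, A[1][1] + B[1][2] = -1 + 10 = 9, A[1][2] + B[2][2] = -2 + -1 = -3) = -3 (attained at k = 2)
  C[2][0] = min over k of (A[2][0] + B[0][0] = 4 + -1 = 3, A[2][1] + B[1][0] = 9 + -3 = 6, A[2][2] + B[2][0] = -2 + 0 = -2) = -2 (attained at k = 2)
  C[2][1] = min over k of (A[2][0] + B[0][1] = 4 + -5 = -1, A[2][1] + B[1][1] = 9 + 7 = 16, A[2][2] + B[2][1] = -2 + -2 = -4) = -4 (attained at k = 2)
  C[2][2] = min over k of (A[2][0] + B[0][2] = 4 + 4 = 8, A[2][1] + B[1][2] = 9 + 10 = 19, A[2][2] + B[2][2] = -2 + -1 = -3) = -3 (attained at k = 2)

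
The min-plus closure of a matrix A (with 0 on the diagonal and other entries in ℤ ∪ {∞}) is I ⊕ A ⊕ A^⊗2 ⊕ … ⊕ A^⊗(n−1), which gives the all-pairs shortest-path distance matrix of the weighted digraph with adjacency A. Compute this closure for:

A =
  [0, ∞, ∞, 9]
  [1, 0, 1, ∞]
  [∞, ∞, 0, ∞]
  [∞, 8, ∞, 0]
Closure =
  [0, 17, 18, 9]
  [1, 0, 1, 10]
  [∞, ∞, 0, ∞]
  [9, 8, 9, 0]

This is the Floyd-Warshall all-pairs shortest-path computation. For each intermediate vertex k = 0, 1, …, 3, update dist[i][j] ← min(dist[i][j], dist[i][k] + dist[k][j]). The final matrix gives, for each (i, j), the minimum total weight of any directed path from i to j (possibly empty when i = j).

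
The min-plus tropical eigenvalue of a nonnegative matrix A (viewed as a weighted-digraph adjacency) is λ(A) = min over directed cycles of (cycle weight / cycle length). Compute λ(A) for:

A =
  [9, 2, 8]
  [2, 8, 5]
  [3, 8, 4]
λ(A) = 2

Enumerate directed cycles and compute their means (weight / length). Sample:
  cycle 0 → 0: weight = 9, length = 1, mean = 9/1 ≈ 9.000
  cycle 1 → 1: weight = 8, length = 1, mean = 8/1 ≈ 8.000
  cycle 2 → 2: weight = 4, length = 1, mean = 4/1 ≈ 4.000
  cycle 0 → 1 → 0: weight = 4, length = 2, mean = 4/2 ≈ 2.000
  cycle 0 → 2 → 0: weight = 11, length = 2, mean = 11/2 ≈ 5.500
  cycle 1 → 0 → 1: weight = 4, length = 2, mean = 4/2 ≈ 2.000
Minimum mean = 2.000, attained e.g. along the cycle 0 → 1 → 0 with weight 4 and length 2. So λ(A) = 4/2 = 2.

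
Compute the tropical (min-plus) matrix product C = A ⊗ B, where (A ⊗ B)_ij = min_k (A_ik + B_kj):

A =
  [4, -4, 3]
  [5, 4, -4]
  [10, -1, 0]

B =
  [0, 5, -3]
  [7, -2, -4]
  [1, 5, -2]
A ⊗ B =
  [3, -6, -8]
  [-3, 1, -6]
  [1, -3, -5]

Apply the min-plus product entry-by-entry:
  C[0][0] = min over k of (A[0][0] + B[0][0] = 4 + 0 = 4, A[0][1] + B[1][0] = -4 + 7 = 3, A[0][2] + B[2][0] = 3 + 1 = 4) = 3 (attained at k = 1)
  C[0][1] = min over k of (A[0][0] + B[0][1] = 4 + 5 = 9, A[0][1] + B[1][1] = -4 + -2 = -6, A[0][2] + B[2][1] = 3 + 5 = 8) = -6 (attained at k = 1)
  C[0][2] = min over k of (A[0][0] + B[0][2] = 4 + -3 = 1, A[0][1] + B[1][2] = -4 + -4 = -8, A[0][2] + B[2][2] = 3 + -2 = 1) = -8 (attained at k = 1)
  C[1][0] = min over k of (A[1][0] + B[0][0] = 5 + 0 = 5, A[1][1] + B[1][0] = 4 + 7 = 11, A[1][2] + B[2][0] = -4 + 1 = -3) = -3 (attained at k = 2)
  C[1][1] = min over k of (A[1][0] + B[0][1] = 5 + 5 = 10, A[1][1] + B[1][1] = 4 + -2 = 2, A[1][2] + B[2][1] = -4 + 5 = 1) = 1 (attained at k = 2)
  C[1][2] = min over k of (A[1][0] + B[0][2] = 5 + -3 = 2, A[1][1] + B[1][2] = 4 + -4 = 0, A[1][2] + B[2][2] = -4 + -2 = -6) = -6 (attained at k = 2)
  C[2][0] = min over k of (A[2][0] + B[0][0] = 10 + 0 = 10, A[2][1] + B[1][0] = -1 + 7 = 6, A[2][2] + B[2][0] = 0 + 1 = 1) = 1 (attained at k = 2)
  C[2][1] = min over k of (A[2][0] + B[0][1] = 10 + 5 = 15, A[2][1] + B[1][1] = -1 + -2 = -3, A[2][2] + B[2][1] = 0 + 5 = 5) = -3 (attained at k = 1)
  C[2][2] = min over k of (A[2][0] + B[0][2] = 10 + -3 = 7, A[2][1] + B[1][2] = -1 + -4 = -5, A[2][2] + B[2][2] = 0 + -2 = -2) = -5 (attained at k = 1)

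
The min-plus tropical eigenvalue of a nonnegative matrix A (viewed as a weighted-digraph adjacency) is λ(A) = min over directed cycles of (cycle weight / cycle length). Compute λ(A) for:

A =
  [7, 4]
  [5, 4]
λ(A) = 4

Enumerate directed cycles and compute their means (weight / length). Sample:
  cycle 0 → 0: weight = 7, length = 1, mean = 7/1 ≈ 7.000
  cycle 1 → 1: weight = 4, length = 1, mean = 4/1 ≈ 4.000
  cycle 0 → 1 → 0: weight = 9, length = 2, mean = 9/2 ≈ 4.500
  cycle 1 → 0 → 1: weight = 9, length = 2, mean = 9/2 ≈ 4.500
Minimum mean = 4.000, attained e.g. along the cycle 1 → 1 with weight 4 and length 1. So λ(A) = 4/1 = 4.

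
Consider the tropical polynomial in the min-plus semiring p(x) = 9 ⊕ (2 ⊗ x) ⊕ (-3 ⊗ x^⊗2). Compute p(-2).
p(-2) = -7

A tropical monomial a ⊗ x^⊗i evaluates to a + i · x. Evaluating each term at x = -2:
  Term 0 contributes 9 + 0 · -2 = 9
  Term 1 contributes 2 + 1 · -2 = 0
  Term 2 contributes -3 + 2 · -2 = -7
p(-2) = ⊕ of these = min[9, 0, -7] = -7.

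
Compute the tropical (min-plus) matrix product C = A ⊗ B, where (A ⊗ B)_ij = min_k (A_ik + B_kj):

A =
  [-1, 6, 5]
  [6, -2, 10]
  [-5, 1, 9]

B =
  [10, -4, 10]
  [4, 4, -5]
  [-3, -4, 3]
A ⊗ B =
  [2, -5, 1]
  [2, 2, -7]
  [5, -9, -4]

Apply the min-plus product entry-by-entry:
  C[0][0] = min over k of (A[0][0] + B[0][0] = -1 + 10 = 9, A[0][1] + B[1][0] = 6 + 4 = 10, A[0][2] + B[2][0] = 5 + -3 = 2) = 2 (attained at k = 2)
  C[0][1] = min over k of (A[0][0] + B[0][1] = -1 + -4 = -5, A[0][1] + B[1][1] = 6 + 4 = 10, A[0][2] + B[2][1] = 5 + -4 = 1) = -5 (attained at k = 0)
  C[0][2] = min over k of (A[0][0] + B[0][2] = -1 + 10 = 9, A[0][1] + B[1][2] = 6 + -5 = 1, A[0][2] + B[2][2] = 5 + 3 = 8) = 1 (attained at k = 1)
  C[1][0] = min over k of (A[1][0] + B[0][0] = 6 + 10 = 16, A[1][1] + B[1][0] = -2 + 4 = 2, A[1][2] + B[2][0] = 10 + -3 = 7) = 2 (attained at k = 1)
  C[1][1] = min over k of (A[1][0] + B[0][1] = 6 + -4 = 2, A[1][1] + B[1][1] = -2 + 4 = 2, A[1][2] + B[2][1] = 10 + -4 = 6) = 2 (attained at k = 0)
  C[1][2] = min over k of (A[1][0] + B[0][2] = 6 + 10 = 16, A[1][1] + B[1][2] = -2 + -5 = -7, A[1][2] + B[2][2] = 10 + 3 = 13) = -7 (attained at k = 1)
  C[2][0] = min over k of (A[2][0] + B[0][0] = -5 + 10 = 5, A[2][1] + B[1][0] = 1 + 4 = 5, A[2][2] + B[2][0] = 9 + -3 = 6) = 5 (attained at k = 0)
  C[2][1] = min over k of (A[2][0] + B[0][1] = -5 + -4 = -9, A[2][1] + B[1][1] = 1 + 4 = 5, A[2][2] + B[2][1] = 9 + -4 = 5) = -9 (attained at k = 0)
  C[2][2] = min over k of (A[2][0] + B[0][2] = -5 + 10 = 5, A[2][1] + B[1][2] = 1 + -5 = -4, A[2][2] + B[2][2] = 9 + 3 = 12) = -4 (attained at k = 1)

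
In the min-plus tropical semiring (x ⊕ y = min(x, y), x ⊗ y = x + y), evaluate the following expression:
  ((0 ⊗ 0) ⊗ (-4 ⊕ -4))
((0 ⊗ 0) ⊗ (-4 ⊕ -4)) = -4

Expand innermost to outermost. Recall ⊕ takes the minimum of its arguments and ⊗ takes their sum. Working out the expression ((0 ⊗ 0) ⊗ (-4 ⊕ -4)) gives -4.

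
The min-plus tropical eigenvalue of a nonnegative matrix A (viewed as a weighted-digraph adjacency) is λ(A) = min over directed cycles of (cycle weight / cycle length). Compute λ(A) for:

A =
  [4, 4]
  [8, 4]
λ(A) = 4

Enumerate directed cycles and compute their means (weight / length). Sample:
  cycle 0 → 0: weight = 4, length = 1, mean = 4/1 ≈ 4.000
  cycle 1 → 1: weight = 4, length = 1, mean = 4/1 ≈ 4.000
  cycle 0 → 1 → 0: weight = 12, length = 2, mean = 12/2 ≈ 6.000
  cycle 1 → 0 → 1: weight = 12, length = 2, mean = 12/2 ≈ 6.000
Minimum mean = 4.000, attained e.g. along the cycle 0 → 0 with weight 4 and length 1. So λ(A) = 4/1 = 4.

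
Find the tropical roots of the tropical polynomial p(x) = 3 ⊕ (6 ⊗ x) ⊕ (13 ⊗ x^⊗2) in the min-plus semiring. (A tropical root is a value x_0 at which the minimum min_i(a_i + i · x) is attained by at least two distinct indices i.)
Roots: {-7, -3}

Each tropical root is a break point of the lower envelope of the lines y = a_i + i · x (there are 3 lines, with slopes 0, 1, ..., 2). Only the lines that attain the minimum somewhere contribute to roots; other lines are dominated. Here the surviving (envelope) indices are i = 2, i = 1, i = 0.
Intersections between consecutive envelope lines give the roots: for adjacent envelope indices i < j the intersection is x = (a_i − a_j) / (j − i). Reading off the sorted break points: {-7, -3}.
Verification: at each break x_0, at least two indices attain the minimum of min_i(a_i + i · x_0).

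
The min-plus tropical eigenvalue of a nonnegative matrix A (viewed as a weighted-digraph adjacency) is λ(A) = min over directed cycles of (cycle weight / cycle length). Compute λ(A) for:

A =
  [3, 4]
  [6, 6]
λ(A) = 3

Enumerate directed cycles and compute their means (weight / length). Sample:
  cycle 0 → 0: weight = 3, length = 1, mean = 3/1 ≈ 3.000
  cycle 1 → 1: weight = 6, length = 1, mean = 6/1 ≈ 6.000
  cycle 0 → 1 → 0: weight = 10, length = 2, mean = 10/2 ≈ 5.000
  cycle 1 → 0 → 1: weight = 10, length = 2, mean = 10/2 ≈ 5.000
Minimum mean = 3.000, attained e.g. along the cycle 0 → 0 with weight 3 and length 1. So λ(A) = 3/1 = 3.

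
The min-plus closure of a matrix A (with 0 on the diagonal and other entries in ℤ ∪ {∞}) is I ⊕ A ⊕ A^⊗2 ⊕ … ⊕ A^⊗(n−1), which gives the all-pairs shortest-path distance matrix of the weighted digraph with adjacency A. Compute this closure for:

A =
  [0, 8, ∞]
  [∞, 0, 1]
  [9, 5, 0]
Closure =
  [0, 8, 9]
  [10, 0, 1]
  [9, 5, 0]

This is the Floyd-Warshall all-pairs shortest-path computation. For each intermediate vertex k = 0, 1, …, 2, update dist[i][j] ← min(dist[i][j], dist[i][k] + dist[k][j]). The final matrix gives, for each (i, j), the minimum total weight of any directed path from i to j (possibly empty when i = j).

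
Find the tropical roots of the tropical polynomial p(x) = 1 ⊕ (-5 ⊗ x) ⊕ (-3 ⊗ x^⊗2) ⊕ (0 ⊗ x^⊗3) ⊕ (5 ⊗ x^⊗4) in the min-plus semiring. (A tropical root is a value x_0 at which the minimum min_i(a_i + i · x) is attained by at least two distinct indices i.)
Roots: {-5, -3, -2, 6}

Each tropical root is a break point of the lower envelope of the lines y = a_i + i · x (there are 5 lines, with slopes 0, 1, ..., 4). Only the lines that attain the minimum somewhere contribute to roots; other lines are dominated. Here the surviving (envelope) indices are i = 4, i = 3, i = 2, i = 1, i = 0.
Intersections between consecutive envelope lines give the roots: for adjacent envelope indices i < j the intersection is x = (a_i − a_j) / (j − i). Reading off the sorted break points: {-5, -3, -2, 6}.
Verification: at each break x_0, at least two indices attain the minimum of min_i(a_i + i · x_0).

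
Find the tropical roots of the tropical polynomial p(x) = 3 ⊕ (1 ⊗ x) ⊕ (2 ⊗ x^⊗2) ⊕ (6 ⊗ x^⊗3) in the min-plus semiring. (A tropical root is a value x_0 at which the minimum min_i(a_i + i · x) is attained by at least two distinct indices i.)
Roots: {-4, -1, 2}

Each tropical root is a break point of the lower envelope of the lines y = a_i + i · x (there are 4 lines, with slopes 0, 1, ..., 3). Only the lines that attain the minimum somewhere contribute to roots; other lines are dominated. Here the surviving (envelope) indices are i = 3, i = 2, i = 1, i = 0.
Intersections between consecutive envelope lines give the roots: for adjacent envelope indices i < j the intersection is x = (a_i − a_j) / (j − i). Reading off the sorted break points: {-4, -1, 2}.
Verification: at each break x_0, at least two indices attain the minimum of min_i(a_i + i · x_0).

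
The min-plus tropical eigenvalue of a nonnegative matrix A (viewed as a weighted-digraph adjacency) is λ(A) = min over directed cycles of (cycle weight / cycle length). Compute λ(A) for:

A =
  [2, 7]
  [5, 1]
λ(A) = 1

Enumerate directed cycles and compute their means (weight / length). Sample:
  cycle 0 → 0: weight = 2, length = 1, mean = 2/1 ≈ 2.000
  cycle 1 → 1: weight = 1, length = 1, mean = 1/1 ≈ 1.000
  cycle 0 → 1 → 0: weight = 12, length = 2, mean = 12/2 ≈ 6.000
  cycle 1 → 0 → 1: weight = 12, length = 2, mean = 12/2 ≈ 6.000
Minimum mean = 1.000, attained e.g. along the cycle 1 → 1 with weight 1 and length 1. So λ(A) = 1/1 = 1.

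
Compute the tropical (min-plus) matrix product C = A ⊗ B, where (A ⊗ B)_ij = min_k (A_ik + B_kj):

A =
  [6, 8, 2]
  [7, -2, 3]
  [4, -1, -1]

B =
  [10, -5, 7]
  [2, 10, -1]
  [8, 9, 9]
A ⊗ B =
  [10, 1, 7]
  [0, 2, -3]
  [1, -1, -2]

Apply the min-plus product entry-by-entry:
  C[0][0] = min over k of (A[0][0] + B[0][0] = 6 + 10 = 16, A[0][1] + B[1][0] = 8 + 2 = 10, A[0][2] + B[2][0] = 2 + 8 = 10) = 10 (attained at k = 1)
  C[0][1] = min over k of (A[0][0] + B[0][1] = 6 + -5 = 1, A[0][1] + B[1][1] = 8 + 10 = 18, A[0][2] + B[2][1] = 2 + 9 = 11) = 1 (attained at k = 0)
  C[0][2] = min over k of (A[0][0] + B[0][2] = 6 + 7 = 13, A[0][1] + B[1][2] = 8 + -1 = 7, A[0][2] + B[2][2] = 2 + 9 = 11) = 7 (attained at k = 1)
  C[1][0] = min over k of (A[1][0] + B[0][0] = 7 + 10 = 17, A[1][1] + B[1][0] = -2 + 2 = 0, A[1][2] + B[2][0] = 3 + 8 = 11) = 0 (attained at k = 1)
  C[1][1] = min over k of (A[1][0] + B[0][1] = 7 + -5 = 2, A[1][1] + B[1][1] = -2 + 10 = 8, A[1][2] + B[2][1] = 3 + 9 = 12) = 2 (attained at k = 0)
  C[1][2] = min over k of (A[1][0] + B[0][2] = 7 + 7 = 14, A[1][1] + B[1][2] = -2 + -1 = -3, A[1][2] + B[2][2] = 3 + 9 = 12) = -3 (attained at k = 1)
  C[2][0] = min over k of (A[2][0] + B[0][0] = 4 + 10 = 14, A[2][1] + B[1][0] = -1 + 2 = 1, A[2][2] + B[2][0] = -1 + 8 = 7) = 1 (attained at k = 1)
  C[2][1] = min over k of (A[2][0] + B[0][1] = 4 + -5 = -1, A[2][1] + B[1][1] = -1 + 10 = 9, A[2][2] + B[2][1] = -1 + 9 = 8) = -1 (attained at k = 0)
  C[2][2] = min over k of (A[2][0] + B[0][2] = 4 + 7 = 11, A[2][1] + B[1][2] = -1 + -1 = -2, A[2][2] + B[2][2] = -1 + 9 = 8) = -2 (attained at k = 1)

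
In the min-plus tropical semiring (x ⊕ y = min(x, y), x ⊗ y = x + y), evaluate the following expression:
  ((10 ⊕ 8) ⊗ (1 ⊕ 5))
((10 ⊕ 8) ⊗ (1 ⊕ 5)) = 9

Expand innermost to outermost. Recall ⊕ takes the minimum of its arguments and ⊗ takes their sum. Working out the expression ((10 ⊕ 8) ⊗ (1 ⊕ 5)) gives 9.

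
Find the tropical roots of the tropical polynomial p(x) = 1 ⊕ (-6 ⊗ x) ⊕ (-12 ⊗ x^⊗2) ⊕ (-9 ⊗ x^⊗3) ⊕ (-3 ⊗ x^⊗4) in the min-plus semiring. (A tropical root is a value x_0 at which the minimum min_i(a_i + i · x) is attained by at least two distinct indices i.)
Roots: {-6, -3, 6, 7}

Each tropical root is a break point of the lower envelope of the lines y = a_i + i · x (there are 5 lines, with slopes 0, 1, ..., 4). Only the lines that attain the minimum somewhere contribute to roots; other lines are dominated. Here the surviving (envelope) indices are i = 4, i = 3, i = 2, i = 1, i = 0.
Intersections between consecutive envelope lines give the roots: for adjacent envelope indices i < j the intersection is x = (a_i − a_j) / (j − i). Reading off the sorted break points: {-6, -3, 6, 7}.
Verification: at each break x_0, at least two indices attain the minimum of min_i(a_i + i · x_0).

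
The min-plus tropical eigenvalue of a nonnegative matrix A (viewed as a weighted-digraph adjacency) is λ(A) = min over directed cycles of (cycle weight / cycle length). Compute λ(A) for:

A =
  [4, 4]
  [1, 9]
λ(A) = 5/2

Enumerate directed cycles and compute their means (weight / length). Sample:
  cycle 0 → 0: weight = 4, length = 1, mean = 4/1 ≈ 4.000
  cycle 1 → 1: weight = 9, length = 1, mean = 9/1 ≈ 9.000
  cycle 0 → 1 → 0: weight = 5, length = 2, mean = 5/2 ≈ 2.500
  cycle 1 → 0 → 1: weight = 5, length = 2, mean = 5/2 ≈ 2.500
Minimum mean = 2.500, attained e.g. along the cycle 0 → 1 → 0 with weight 5 and length 2. So λ(A) = 5/2 = 5/2.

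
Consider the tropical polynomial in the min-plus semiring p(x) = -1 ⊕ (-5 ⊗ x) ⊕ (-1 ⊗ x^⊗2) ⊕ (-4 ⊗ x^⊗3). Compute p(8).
p(8) = -1

A tropical monomial a ⊗ x^⊗i evaluates to a + i · x. Evaluating each term at x = 8:
  Term 0 contributes -1 + 0 · 8 = -1
  Term 1 contributes -5 + 1 · 8 = 3
  Term 2 contributes -1 + 2 · 8 = 15
  Term 3 contributes -4 + 3 · 8 = 20
p(8) = ⊕ of these = min[-1, 3, 15, 20] = -1.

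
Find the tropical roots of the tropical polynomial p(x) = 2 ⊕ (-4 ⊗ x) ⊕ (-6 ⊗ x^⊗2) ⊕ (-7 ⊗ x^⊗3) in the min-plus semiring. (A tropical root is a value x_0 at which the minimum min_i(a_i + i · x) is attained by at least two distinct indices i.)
Roots: {1, 2, 6}

Each tropical root is a break point of the lower envelope of the lines y = a_i + i · x (there are 4 lines, with slopes 0, 1, ..., 3). Only the lines that attain the minimum somewhere contribute to roots; other lines are dominated. Here the surviving (envelope) indices are i = 3, i = 2, i = 1, i = 0.
Intersections between consecutive envelope lines give the roots: for adjacent envelope indices i < j the intersection is x = (a_i − a_j) / (j − i). Reading off the sorted break points: {1, 2, 6}.
Verification: at each break x_0, at least two indices attain the minimum of min_i(a_i + i · x_0).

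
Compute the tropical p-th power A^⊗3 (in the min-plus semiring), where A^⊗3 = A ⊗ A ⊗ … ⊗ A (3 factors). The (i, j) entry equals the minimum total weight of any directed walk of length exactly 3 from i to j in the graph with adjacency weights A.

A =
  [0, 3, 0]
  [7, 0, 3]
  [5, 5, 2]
A^⊗3 =
  [0, 3, 0]
  [7, 0, 3]
  [5, 5, 5]

Each entry (A^⊗3)_ij equals the minimum over all length-3 walks i = v_0 → v_1 → … → v_3 = j of Σ_t A[v_t][v_{t+1}]. For example, for (i, j) = (0, 2) we minimise over 9 possible intermediate vertex sequences; the minimum is 0, attained along the walk 0 → 0 → 0 → 2.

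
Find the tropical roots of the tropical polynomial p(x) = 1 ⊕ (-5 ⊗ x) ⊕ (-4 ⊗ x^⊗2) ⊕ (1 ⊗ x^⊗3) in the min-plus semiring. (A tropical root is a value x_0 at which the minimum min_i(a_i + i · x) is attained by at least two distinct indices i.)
Roots: {-5, -1, 6}

Each tropical root is a break point of the lower envelope of the lines y = a_i + i · x (there are 4 lines, with slopes 0, 1, ..., 3). Only the lines that attain the minimum somewhere contribute to roots; other lines are dominated. Here the surviving (envelope) indices are i = 3, i = 2, i = 1, i = 0.
Intersections between consecutive envelope lines give the roots: for adjacent envelope indices i < j the intersection is x = (a_i − a_j) / (j − i). Reading off the sorted break points: {-5, -1, 6}.
Verification: at each break x_0, at least two indices attain the minimum of min_i(a_i + i · x_0).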